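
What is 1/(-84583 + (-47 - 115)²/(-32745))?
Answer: -10915/923232193 ≈ -1.1823e-5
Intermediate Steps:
1/(-84583 + (-47 - 115)²/(-32745)) = 1/(-84583 + (-162)²*(-1/32745)) = 1/(-84583 + 26244*(-1/32745)) = 1/(-84583 - 8748/10915) = 1/(-923232193/10915) = -10915/923232193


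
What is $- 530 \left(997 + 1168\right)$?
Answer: $-1147450$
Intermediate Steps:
$- 530 \left(997 + 1168\right) = \left(-530\right) 2165 = -1147450$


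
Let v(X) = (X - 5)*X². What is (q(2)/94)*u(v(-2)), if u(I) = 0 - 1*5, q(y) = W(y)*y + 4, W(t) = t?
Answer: -20/47 ≈ -0.42553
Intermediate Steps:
q(y) = 4 + y² (q(y) = y*y + 4 = y² + 4 = 4 + y²)
v(X) = X²*(-5 + X) (v(X) = (-5 + X)*X² = X²*(-5 + X))
u(I) = -5 (u(I) = 0 - 5 = -5)
(q(2)/94)*u(v(-2)) = ((4 + 2²)/94)*(-5) = ((4 + 4)/94)*(-5) = ((1/94)*8)*(-5) = (4/47)*(-5) = -20/47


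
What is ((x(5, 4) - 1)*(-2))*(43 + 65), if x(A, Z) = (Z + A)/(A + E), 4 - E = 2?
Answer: -432/7 ≈ -61.714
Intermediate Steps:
E = 2 (E = 4 - 1*2 = 4 - 2 = 2)
x(A, Z) = (A + Z)/(2 + A) (x(A, Z) = (Z + A)/(A + 2) = (A + Z)/(2 + A))
((x(5, 4) - 1)*(-2))*(43 + 65) = (((5 + 4)/(2 + 5) - 1)*(-2))*(43 + 65) = ((9/7 - 1)*(-2))*108 = ((2/7)*(-2))*108 = -4/7*108 = -432/7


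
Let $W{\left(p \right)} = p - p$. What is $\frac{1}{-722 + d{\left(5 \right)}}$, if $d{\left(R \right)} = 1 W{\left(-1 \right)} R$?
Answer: $- \frac{1}{722} \approx -0.001385$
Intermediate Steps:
$W{\left(p \right)} = 0$
$d{\left(R \right)} = 0$ ($d{\left(R \right)} = 1 \cdot 0 R = 0 R = 0$)
$\frac{1}{-722 + d{\left(5 \right)}} = \frac{1}{-722 + 0} = \frac{1}{-722} = - \frac{1}{722}$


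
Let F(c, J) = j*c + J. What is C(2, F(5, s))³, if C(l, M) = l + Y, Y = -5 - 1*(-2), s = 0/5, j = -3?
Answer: -1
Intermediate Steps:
s = 0 (s = 0*(⅕) = 0)
Y = -3 (Y = -5 + 2 = -3)
F(c, J) = J - 3*c (F(c, J) = -3*c + J = J - 3*c)
C(l, M) = -3 + l (C(l, M) = l - 3 = -3 + l)
C(2, F(5, s))³ = (-3 + 2)³ = (-1)³ = -1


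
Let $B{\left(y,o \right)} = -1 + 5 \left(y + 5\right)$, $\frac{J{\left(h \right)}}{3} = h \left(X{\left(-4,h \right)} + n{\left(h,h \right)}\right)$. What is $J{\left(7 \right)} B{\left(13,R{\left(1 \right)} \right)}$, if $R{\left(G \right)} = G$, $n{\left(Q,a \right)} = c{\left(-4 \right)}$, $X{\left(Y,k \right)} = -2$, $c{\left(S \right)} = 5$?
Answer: $5607$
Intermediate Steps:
$n{\left(Q,a \right)} = 5$
$J{\left(h \right)} = 9 h$ ($J{\left(h \right)} = 3 h \left(-2 + 5\right) = 3 h 3 = 3 \cdot 3 h = 9 h$)
$B{\left(y,o \right)} = 24 + 5 y$ ($B{\left(y,o \right)} = -1 + 5 \left(5 + y\right) = -1 + \left(25 + 5 y\right) = 24 + 5 y$)
$J{\left(7 \right)} B{\left(13,R{\left(1 \right)} \right)} = 9 \cdot 7 \left(24 + 5 \cdot 13\right) = 63 \left(24 + 65\right) = 63 \cdot 89 = 5607$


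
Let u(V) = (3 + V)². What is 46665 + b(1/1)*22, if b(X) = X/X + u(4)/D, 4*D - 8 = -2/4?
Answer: 708929/15 ≈ 47262.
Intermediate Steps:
D = 15/8 (D = 2 + (-2/4)/4 = 2 + (-2*¼)/4 = 2 + (¼)*(-½) = 2 - ⅛ = 15/8 ≈ 1.8750)
b(X) = 407/15 (b(X) = X/X + (3 + 4)²/(15/8) = 1 + 7²*(8/15) = 1 + 49*(8/15) = 1 + 392/15 = 407/15)
46665 + b(1/1)*22 = 46665 + (407/15)*22 = 46665 + 8954/15 = 708929/15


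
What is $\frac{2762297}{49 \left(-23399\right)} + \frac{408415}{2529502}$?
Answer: $- \frac{6518967159429}{2900203047602} \approx -2.2478$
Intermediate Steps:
$\frac{2762297}{49 \left(-23399\right)} + \frac{408415}{2529502} = \frac{2762297}{-1146551} + 408415 \cdot \frac{1}{2529502} = 2762297 \left(- \frac{1}{1146551}\right) + \frac{408415}{2529502} = - \frac{2762297}{1146551} + \frac{408415}{2529502} = - \frac{6518967159429}{2900203047602}$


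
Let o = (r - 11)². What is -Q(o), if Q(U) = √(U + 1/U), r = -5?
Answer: -√65537/16 ≈ -16.000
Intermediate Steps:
o = 256 (o = (-5 - 11)² = (-16)² = 256)
-Q(o) = -√(256 + 1/256) = -√(65537/256) = -√65537/16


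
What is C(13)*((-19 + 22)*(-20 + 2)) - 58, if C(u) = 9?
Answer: -544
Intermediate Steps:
C(13)*((-19 + 22)*(-20 + 2)) - 58 = 9*((-19 + 22)*(-20 + 2)) - 58 = 9*(3*(-18)) - 58 = 9*(-54) - 58 = -486 - 58 = -544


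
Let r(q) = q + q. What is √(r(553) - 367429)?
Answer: I*√366323 ≈ 605.25*I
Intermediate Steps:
r(q) = 2*q
√(r(553) - 367429) = √(2*553 - 367429) = √(1106 - 367429) = √(-366323) = I*√366323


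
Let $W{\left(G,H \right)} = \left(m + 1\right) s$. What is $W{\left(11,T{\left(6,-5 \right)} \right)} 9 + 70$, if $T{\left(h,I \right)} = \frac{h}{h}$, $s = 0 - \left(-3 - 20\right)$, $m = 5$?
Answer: $1312$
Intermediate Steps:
$s = 23$ ($s = 0 - \left(-3 - 20\right) = 0 - -23 = 0 + 23 = 23$)
$T{\left(h,I \right)} = 1$
$W{\left(G,H \right)} = 138$ ($W{\left(G,H \right)} = \left(5 + 1\right) 23 = 6 \cdot 23 = 138$)
$W{\left(11,T{\left(6,-5 \right)} \right)} 9 + 70 = 138 \cdot 9 + 70 = 1242 + 70 = 1312$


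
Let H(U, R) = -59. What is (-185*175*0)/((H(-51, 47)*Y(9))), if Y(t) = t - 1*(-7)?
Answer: 0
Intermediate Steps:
Y(t) = 7 + t (Y(t) = t + 7 = 7 + t)
(-185*175*0)/((H(-51, 47)*Y(9))) = (-185*175*0)/((-59*(7 + 9))) = (-32375*0)/((-59*16)) = 0/(-944) = 0*(-1/944) = 0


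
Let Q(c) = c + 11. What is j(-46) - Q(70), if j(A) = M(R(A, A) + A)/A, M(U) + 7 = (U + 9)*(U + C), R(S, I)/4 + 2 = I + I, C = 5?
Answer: -87970/23 ≈ -3824.8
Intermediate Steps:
R(S, I) = -8 + 8*I (R(S, I) = -8 + 4*(I + I) = -8 + 4*(2*I) = -8 + 8*I)
Q(c) = 11 + c
M(U) = -7 + (5 + U)*(9 + U) (M(U) = -7 + (U + 9)*(U + 5) = -7 + (9 + U)*(5 + U) = -7 + (5 + U)*(9 + U))
j(A) = (-74 + (-8 + 9*A)² + 126*A)/A (j(A) = (38 + ((-8 + 8*A) + A)² + 14*((-8 + 8*A) + A))/A = (38 + (-8 + 9*A)² + 14*(-8 + 9*A))/A = (38 + (-8 + 9*A)² + (-112 + 126*A))/A = (-74 + (-8 + 9*A)² + 126*A)/A)
j(-46) - Q(70) = (-18 - 10/(-46) + 81*(-46)) - (11 + 70) = (-18 - 10*(-1/46) - 3726) - 1*81 = (-18 + 5/23 - 3726) - 81 = -86107/23 - 81 = -87970/23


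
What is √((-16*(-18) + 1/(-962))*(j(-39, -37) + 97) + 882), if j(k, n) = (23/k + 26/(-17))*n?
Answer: 11*√255625598742/24531 ≈ 226.71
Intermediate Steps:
j(k, n) = n*(-26/17 + 23/k) (j(k, n) = (23/k + 26*(-1/17))*n = (23/k - 26/17)*n = (-26/17 + 23/k)*n = n*(-26/17 + 23/k))
√((-16*(-18) + 1/(-962))*(j(-39, -37) + 97) + 882) = √((-16*(-18) + 1/(-962))*((1/17)*(-37)*(391 - 26*(-39))/(-39) + 97) + 882) = √((288 - 1/962)*((1/17)*(-37)*(-1/39)*(391 + 1014) + 97) + 882) = √(277055*((1/17)*(-37)*(-1/39)*1405 + 97)/962 + 882) = √(277055*(51985/663 + 97)/962 + 882) = √((277055/962)*(116296/663) + 882) = √(16110194140/318903 + 882) = √(16391466586/318903) = 11*√255625598742/24531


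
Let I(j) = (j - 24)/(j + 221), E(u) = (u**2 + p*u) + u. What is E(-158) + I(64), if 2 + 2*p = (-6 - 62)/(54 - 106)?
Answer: 18421877/741 ≈ 24861.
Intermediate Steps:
p = -9/26 (p = -1 + ((-6 - 62)/(54 - 106))/2 = -1 + (-68/(-52))/2 = -1 + (-68*(-1/52))/2 = -1 + (1/2)*(17/13) = -1 + 17/26 = -9/26 ≈ -0.34615)
E(u) = u**2 + 17*u/26 (E(u) = (u**2 - 9*u/26) + u = u**2 + 17*u/26)
I(j) = (-24 + j)/(221 + j)
E(-158) + I(64) = (1/26)*(-158)*(17 + 26*(-158)) + (-24 + 64)/(221 + 64) = (1/26)*(-158)*(17 - 4108) + 40/285 = (1/26)*(-158)*(-4091) + (1/285)*40 = 323189/13 + 8/57 = 18421877/741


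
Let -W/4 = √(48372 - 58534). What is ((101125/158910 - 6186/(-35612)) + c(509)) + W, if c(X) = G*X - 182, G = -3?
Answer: -241670565238/141477573 - 4*I*√10162 ≈ -1708.2 - 403.23*I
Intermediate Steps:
W = -4*I*√10162 (W = -4*√(48372 - 58534) = -4*I*√10162 ≈ -403.23*I)
c(X) = -182 - 3*X (c(X) = -3*X - 182 = -182 - 3*X)
((101125/158910 - 6186/(-35612)) + c(509)) + W = ((101125/158910 - 6186/(-35612)) + (-182 - 3*509)) - 4*I*√10162 = ((101125*(1/158910) - 6186*(-1/35612)) + (-182 - 1527)) - 4*I*√10162 = ((20225/31782 + 3093/17806) - 1709) - 4*I*√10162 = (114607019/141477573 - 1709) - 4*I*√10162 = -241670565238/141477573 - 4*I*√10162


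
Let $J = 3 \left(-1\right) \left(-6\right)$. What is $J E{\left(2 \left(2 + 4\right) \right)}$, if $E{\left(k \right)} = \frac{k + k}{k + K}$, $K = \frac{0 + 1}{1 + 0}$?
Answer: $\frac{432}{13} \approx 33.231$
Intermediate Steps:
$K = 1$ ($K = 1 \cdot 1^{-1} = 1 \cdot 1 = 1$)
$E{\left(k \right)} = \frac{2 k}{1 + k}$ ($E{\left(k \right)} = \frac{k + k}{k + 1} = \frac{2 k}{1 + k}$)
$J = 18$ ($J = \left(-3\right) \left(-6\right) = 18$)
$J E{\left(2 \left(2 + 4\right) \right)} = 18 \frac{2 \cdot 2 \left(2 + 4\right)}{1 + 2 \left(2 + 4\right)} = 18 \frac{2 \cdot 2 \cdot 6}{1 + 2 \cdot 6} = 18 \cdot 2 \cdot 12 \frac{1}{1 + 12} = 18 \cdot 2 \cdot 12 \cdot \frac{1}{13} = 18 \cdot \frac{24}{13} = \frac{432}{13}$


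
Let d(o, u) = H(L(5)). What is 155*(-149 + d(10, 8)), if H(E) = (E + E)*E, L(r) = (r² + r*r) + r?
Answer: 914655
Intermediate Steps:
L(r) = r + 2*r² (L(r) = (r² + r²) + r = 2*r² + r = r + 2*r²)
H(E) = 2*E² (H(E) = (2*E)*E = 2*E²)
d(o, u) = 6050 (d(o, u) = 2*(5*(1 + 2*5))² = 2*(5*(1 + 10))² = 2*(5*11)² = 2*55² = 2*3025 = 6050)
155*(-149 + d(10, 8)) = 155*(-149 + 6050) = 155*5901 = 914655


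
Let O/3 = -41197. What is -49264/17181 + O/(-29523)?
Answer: 17153741/13006017 ≈ 1.3189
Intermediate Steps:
O = -123591 (O = 3*(-41197) = -123591)
-49264/17181 + O/(-29523) = -49264/17181 - 123591/(-29523) = -49264*1/17181 - 123591*(-1/29523) = -49264/17181 + 3169/757 = 17153741/13006017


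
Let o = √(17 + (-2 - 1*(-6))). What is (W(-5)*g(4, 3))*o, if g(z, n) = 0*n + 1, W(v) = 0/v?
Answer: 0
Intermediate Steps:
W(v) = 0
o = √21 (o = √(17 + (-2 + 6)) = √(17 + 4) = √21 ≈ 4.5826)
g(z, n) = 1 (g(z, n) = 0 + 1 = 1)
(W(-5)*g(4, 3))*o = (0*1)*√21 = 0*√21 = 0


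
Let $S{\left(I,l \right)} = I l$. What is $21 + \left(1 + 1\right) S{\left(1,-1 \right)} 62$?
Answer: $-103$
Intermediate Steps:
$21 + \left(1 + 1\right) S{\left(1,-1 \right)} 62 = 21 + \left(1 + 1\right) 1 \left(-1\right) 62 = 21 + 2 \left(-1\right) 62 = 21 - 124 = -103$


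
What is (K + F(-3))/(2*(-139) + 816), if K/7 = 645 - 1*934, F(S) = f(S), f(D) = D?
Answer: -1013/269 ≈ -3.7658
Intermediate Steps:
F(S) = S
K = -2023 (K = 7*(645 - 1*934) = 7*(645 - 934) = 7*(-289) = -2023)
(K + F(-3))/(2*(-139) + 816) = (-2023 - 3)/(2*(-139) + 816) = -2026/(-278 + 816) = -2026/538 = -2026*1/538 = -1013/269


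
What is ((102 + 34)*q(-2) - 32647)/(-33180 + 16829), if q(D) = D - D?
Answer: 32647/16351 ≈ 1.9966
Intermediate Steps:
q(D) = 0
((102 + 34)*q(-2) - 32647)/(-33180 + 16829) = ((102 + 34)*0 - 32647)/(-33180 + 16829) = (136*0 - 32647)/(-16351) = (0 - 32647)*(-1/16351) = -32647*(-1/16351) = 32647/16351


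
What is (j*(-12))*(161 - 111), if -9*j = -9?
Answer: -600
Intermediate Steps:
j = 1 (j = -⅑*(-9) = 1)
(j*(-12))*(161 - 111) = (1*(-12))*(161 - 111) = -12*50 = -600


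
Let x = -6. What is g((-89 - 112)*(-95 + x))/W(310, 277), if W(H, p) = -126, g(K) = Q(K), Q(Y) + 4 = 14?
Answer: -5/63 ≈ -0.079365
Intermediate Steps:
Q(Y) = 10 (Q(Y) = -4 + 14 = 10)
g(K) = 10
g((-89 - 112)*(-95 + x))/W(310, 277) = 10/(-126) = 10*(-1/126) = -5/63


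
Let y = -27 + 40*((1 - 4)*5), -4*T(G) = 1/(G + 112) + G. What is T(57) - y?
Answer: 207109/338 ≈ 612.75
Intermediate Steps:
T(G) = -G/4 - 1/(4*(112 + G)) (T(G) = -(1/(G + 112) + G)/4 = -(1/(112 + G) + G)/4 = -(G + 1/(112 + G))/4 = -G/4 - 1/(4*(112 + G)))
y = -627 (y = -27 + 40*(-3*5) = -27 + 40*(-15) = -27 - 600 = -627)
T(57) - y = (-1 - 1*57**2 - 112*57)/(4*(112 + 57)) - 1*(-627) = (1/4)*(-1 - 1*3249 - 6384)/169 + 627 = (1/4)*(1/169)*(-1 - 3249 - 6384) + 627 = (1/4)*(1/169)*(-9634) + 627 = -4817/338 + 627 = 207109/338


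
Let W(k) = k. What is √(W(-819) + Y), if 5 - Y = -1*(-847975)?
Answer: I*√848789 ≈ 921.3*I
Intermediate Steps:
Y = -847970 (Y = 5 - (-1)*(-847975) = 5 - 1*847975 = 5 - 847975 = -847970)
√(W(-819) + Y) = √(-819 - 847970) = √(-848789) = I*√848789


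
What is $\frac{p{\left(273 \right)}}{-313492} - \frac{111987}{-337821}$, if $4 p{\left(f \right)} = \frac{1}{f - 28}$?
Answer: $\frac{11468295898033}{34595365771120} \approx 0.3315$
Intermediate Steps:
$p{\left(f \right)} = \frac{1}{4 \left(-28 + f\right)}$ ($p{\left(f \right)} = \frac{1}{4 \left(f - 28\right)} = \frac{1}{4 \left(-28 + f\right)}$)
$\frac{p{\left(273 \right)}}{-313492} - \frac{111987}{-337821} = \frac{\frac{1}{4} \frac{1}{-28 + 273}}{-313492} - \frac{111987}{-337821} = \frac{1}{4 \cdot 245} \left(- \frac{1}{313492}\right) - - \frac{37329}{112607} = \frac{1}{4} \cdot \frac{1}{245} \left(- \frac{1}{313492}\right) + \frac{37329}{112607} = \frac{1}{980} \left(- \frac{1}{313492}\right) + \frac{37329}{112607} = - \frac{1}{307222160} + \frac{37329}{112607} = \frac{11468295898033}{34595365771120}$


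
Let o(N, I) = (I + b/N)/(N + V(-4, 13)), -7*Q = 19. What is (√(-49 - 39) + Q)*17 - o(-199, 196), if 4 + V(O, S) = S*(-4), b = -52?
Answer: -16117243/355215 + 34*I*√22 ≈ -45.373 + 159.47*I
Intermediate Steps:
Q = -19/7 (Q = -⅐*19 = -19/7 ≈ -2.7143)
V(O, S) = -4 - 4*S (V(O, S) = -4 + S*(-4) = -4 - 4*S)
o(N, I) = (I - 52/N)/(-56 + N) (o(N, I) = (I - 52/N)/(N + (-4 - 4*13)) = (I - 52/N)/(N + (-4 - 52)) = (I - 52/N)/(N - 56) = (I - 52/N)/(-56 + N))
(√(-49 - 39) + Q)*17 - o(-199, 196) = (√(-49 - 39) - 19/7)*17 - (-52 + 196*(-199))/((-199)*(-56 - 199)) = (√(-88) - 19/7)*17 - (-1)*(-52 - 39004)/(199*(-255)) = (2*I*√22 - 19/7)*17 - (-1)*(-1)*(-39056)/(199*255) = (-19/7 + 2*I*√22)*17 - 1*(-39056/50745) = (-323/7 + 34*I*√22) + 39056/50745 = -16117243/355215 + 34*I*√22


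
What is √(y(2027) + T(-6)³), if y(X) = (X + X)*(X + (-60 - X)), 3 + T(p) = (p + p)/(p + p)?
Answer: 4*I*√15203 ≈ 493.2*I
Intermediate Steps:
T(p) = -2 (T(p) = -3 + (p + p)/(p + p) = -3 + (2*p)/((2*p)) = -3 + (2*p)*(1/(2*p)) = -3 + 1 = -2)
y(X) = -120*X (y(X) = (2*X)*(-60) = -120*X)
√(y(2027) + T(-6)³) = √(-120*2027 + (-2)³) = √(-243240 - 8) = √(-243248) = 4*I*√15203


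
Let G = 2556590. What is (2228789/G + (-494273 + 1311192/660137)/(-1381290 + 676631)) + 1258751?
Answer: 1496974958841816540799067/1189252749663534970 ≈ 1.2588e+6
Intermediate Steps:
(2228789/G + (-494273 + 1311192/660137)/(-1381290 + 676631)) + 1258751 = (2228789/2556590 + (-494273 + 1311192/660137)/(-1381290 + 676631)) + 1258751 = (2228789*(1/2556590) + (-494273 + 1311192*(1/660137))/(-704659)) + 1258751 = (2228789/2556590 + (-494273 + 1311192/660137)*(-1/704659)) + 1258751 = (2228789/2556590 - 326286584209/660137*(-1/704659)) + 1258751 = (2228789/2556590 + 326286584209/465171478283) + 1258751 = 1870950092233776597/1189252749663534970 + 1258751 = 1496974958841816540799067/1189252749663534970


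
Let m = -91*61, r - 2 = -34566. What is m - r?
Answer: 29013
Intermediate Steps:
r = -34564 (r = 2 - 34566 = -34564)
m = -5551
m - r = -5551 - 1*(-34564) = -5551 + 34564 = 29013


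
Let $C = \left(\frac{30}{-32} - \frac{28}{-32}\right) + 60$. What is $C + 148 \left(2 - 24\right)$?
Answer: $- \frac{51137}{16} \approx -3196.1$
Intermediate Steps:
$C = \frac{959}{16}$ ($C = \left(30 \left(- \frac{1}{32}\right) - - \frac{7}{8}\right) + 60 = \left(- \frac{15}{16} + \frac{7}{8}\right) + 60 = - \frac{1}{16} + 60 = \frac{959}{16} \approx 59.938$)
$C + 148 \left(2 - 24\right) = \frac{959}{16} + 148 \left(2 - 24\right) = \frac{959}{16} + 148 \left(-22\right) = \frac{959}{16} - 3256 = - \frac{51137}{16}$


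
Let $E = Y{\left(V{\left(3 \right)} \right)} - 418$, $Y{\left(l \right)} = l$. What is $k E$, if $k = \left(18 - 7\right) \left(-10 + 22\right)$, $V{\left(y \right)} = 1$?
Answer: $-55044$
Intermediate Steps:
$k = 132$ ($k = 11 \cdot 12 = 132$)
$E = -417$ ($E = 1 - 418 = -417$)
$k E = 132 \left(-417\right) = -55044$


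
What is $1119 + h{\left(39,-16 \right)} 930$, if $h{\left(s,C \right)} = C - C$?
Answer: $1119$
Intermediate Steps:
$h{\left(s,C \right)} = 0$
$1119 + h{\left(39,-16 \right)} 930 = 1119 + 0 \cdot 930 = 1119 + 0 = 1119$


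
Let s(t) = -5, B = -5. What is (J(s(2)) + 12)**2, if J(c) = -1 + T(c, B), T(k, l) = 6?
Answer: 289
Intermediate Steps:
J(c) = 5 (J(c) = -1 + 6 = 5)
(J(s(2)) + 12)**2 = (5 + 12)**2 = 17**2 = 289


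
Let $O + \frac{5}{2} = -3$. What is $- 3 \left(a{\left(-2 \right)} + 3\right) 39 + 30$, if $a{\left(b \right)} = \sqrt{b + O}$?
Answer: $-321 - \frac{117 i \sqrt{30}}{2} \approx -321.0 - 320.42 i$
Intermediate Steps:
$O = - \frac{11}{2}$ ($O = - \frac{5}{2} - 3 = - \frac{11}{2} \approx -5.5$)
$a{\left(b \right)} = \sqrt{- \frac{11}{2} + b}$ ($a{\left(b \right)} = \sqrt{b - \frac{11}{2}} = \sqrt{- \frac{11}{2} + b}$)
$- 3 \left(a{\left(-2 \right)} + 3\right) 39 + 30 = - 3 \left(\frac{\sqrt{-22 + 4 \left(-2\right)}}{2} + 3\right) 39 + 30 = - 3 \left(\frac{\sqrt{-22 - 8}}{2} + 3\right) 39 + 30 = - 3 \left(\frac{\sqrt{-30}}{2} + 3\right) 39 + 30 = - 3 \left(\frac{i \sqrt{30}}{2} + 3\right) 39 + 30 = - 3 \left(3 + \frac{i \sqrt{30}}{2}\right) 39 + 30 = \left(-9 - \frac{3 i \sqrt{30}}{2}\right) 39 + 30 = \left(-351 - \frac{117 i \sqrt{30}}{2}\right) + 30 = -321 - \frac{117 i \sqrt{30}}{2}$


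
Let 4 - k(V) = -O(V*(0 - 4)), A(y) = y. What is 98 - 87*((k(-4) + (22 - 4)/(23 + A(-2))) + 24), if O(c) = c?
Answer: -26632/7 ≈ -3804.6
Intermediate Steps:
k(V) = 4 - 4*V (k(V) = 4 - (-1)*V*(0 - 4) = 4 - (-1)*V*(-4) = 4 - (-1)*(-4*V) = 4 - 4*V)
98 - 87*((k(-4) + (22 - 4)/(23 + A(-2))) + 24) = 98 - 87*(((4 - 4*(-4)) + (22 - 4)/(23 - 2)) + 24) = 98 - 87*(((4 + 16) + 18/21) + 24) = 98 - 87*((20 + 18*(1/21)) + 24) = 98 - 87*((20 + 6/7) + 24) = 98 - 87*(146/7 + 24) = 98 - 87*314/7 = 98 - 27318/7 = -26632/7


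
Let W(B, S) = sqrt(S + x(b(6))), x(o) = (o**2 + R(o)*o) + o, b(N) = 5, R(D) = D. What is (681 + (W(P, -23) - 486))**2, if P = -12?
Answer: 38057 + 1560*sqrt(2) ≈ 40263.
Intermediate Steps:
x(o) = o + 2*o**2 (x(o) = (o**2 + o*o) + o = (o**2 + o**2) + o = 2*o**2 + o = o + 2*o**2)
W(B, S) = sqrt(55 + S) (W(B, S) = sqrt(S + 5*(1 + 2*5)) = sqrt(S + 5*(1 + 10)) = sqrt(S + 5*11) = sqrt(S + 55) = sqrt(55 + S))
(681 + (W(P, -23) - 486))**2 = (681 + (sqrt(55 - 23) - 486))**2 = (681 + (sqrt(32) - 486))**2 = (681 + (4*sqrt(2) - 486))**2 = (681 + (-486 + 4*sqrt(2)))**2 = (195 + 4*sqrt(2))**2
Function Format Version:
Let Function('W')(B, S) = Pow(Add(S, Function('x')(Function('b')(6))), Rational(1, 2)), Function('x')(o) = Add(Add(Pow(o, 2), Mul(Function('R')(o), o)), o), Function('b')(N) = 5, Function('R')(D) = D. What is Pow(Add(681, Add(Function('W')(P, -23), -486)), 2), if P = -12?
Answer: Add(38057, Mul(1560, Pow(2, Rational(1, 2)))) ≈ 40263.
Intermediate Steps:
Function('x')(o) = Add(o, Mul(2, Pow(o, 2))) (Function('x')(o) = Add(Add(Pow(o, 2), Mul(o, o)), o) = Add(Add(Pow(o, 2), Pow(o, 2)), o) = Add(Mul(2, Pow(o, 2)), o) = Add(o, Mul(2, Pow(o, 2))))
Function('W')(B, S) = Pow(Add(55, S), Rational(1, 2)) (Function('W')(B, S) = Pow(Add(S, Mul(5, Add(1, Mul(2, 5)))), Rational(1, 2)) = Pow(Add(S, Mul(5, Add(1, 10))), Rational(1, 2)) = Pow(Add(S, Mul(5, 11)), Rational(1, 2)) = Pow(Add(S, 55), Rational(1, 2)) = Pow(Add(55, S), Rational(1, 2)))
Pow(Add(681, Add(Function('W')(P, -23), -486)), 2) = Pow(Add(681, Add(Pow(Add(55, -23), Rational(1, 2)), -486)), 2) = Pow(Add(681, Add(Pow(32, Rational(1, 2)), -486)), 2) = Pow(Add(681, Add(Mul(4, Pow(2, Rational(1, 2))), -486)), 2) = Pow(Add(681, Add(-486, Mul(4, Pow(2, Rational(1, 2))))), 2) = Pow(Add(195, Mul(4, Pow(2, Rational(1, 2)))), 2)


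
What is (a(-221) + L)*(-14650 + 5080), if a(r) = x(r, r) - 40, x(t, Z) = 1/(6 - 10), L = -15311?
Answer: 293822925/2 ≈ 1.4691e+8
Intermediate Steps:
x(t, Z) = -¼ (x(t, Z) = 1/(-4) = -¼)
a(r) = -161/4 (a(r) = -¼ - 40 = -161/4)
(a(-221) + L)*(-14650 + 5080) = (-161/4 - 15311)*(-14650 + 5080) = -61405/4*(-9570) = 293822925/2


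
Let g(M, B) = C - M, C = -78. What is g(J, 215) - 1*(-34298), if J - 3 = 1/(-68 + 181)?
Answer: 3866520/113 ≈ 34217.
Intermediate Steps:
J = 340/113 (J = 3 + 1/(-68 + 181) = 3 + 1/113 = 340/113 ≈ 3.0089)
g(M, B) = -78 - M
g(J, 215) - 1*(-34298) = (-78 - 1*340/113) - 1*(-34298) = (-78 - 340/113) + 34298 = -9154/113 + 34298 = 3866520/113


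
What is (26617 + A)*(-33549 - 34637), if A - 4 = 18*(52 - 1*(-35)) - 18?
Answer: -1920731434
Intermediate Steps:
A = 1552 (A = 4 + (18*(52 - 1*(-35)) - 18) = 4 + (18*(52 + 35) - 18) = 4 + (18*87 - 18) = 4 + (1566 - 18) = 4 + 1548 = 1552)
(26617 + A)*(-33549 - 34637) = (26617 + 1552)*(-33549 - 34637) = 28169*(-68186) = -1920731434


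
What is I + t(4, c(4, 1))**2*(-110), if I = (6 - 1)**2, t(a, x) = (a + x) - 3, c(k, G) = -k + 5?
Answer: -415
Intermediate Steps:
c(k, G) = 5 - k
t(a, x) = -3 + a + x
I = 25 (I = 5**2 = 25)
I + t(4, c(4, 1))**2*(-110) = 25 + (-3 + 4 + (5 - 1*4))**2*(-110) = 25 + (-3 + 4 + (5 - 4))**2*(-110) = 25 + (-3 + 4 + 1)**2*(-110) = 25 + 2**2*(-110) = 25 + 4*(-110) = 25 - 440 = -415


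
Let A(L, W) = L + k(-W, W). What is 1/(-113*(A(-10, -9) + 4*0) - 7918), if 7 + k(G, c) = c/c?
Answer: -1/6110 ≈ -0.00016367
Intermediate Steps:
k(G, c) = -6 (k(G, c) = -7 + c/c = -7 + 1 = -6)
A(L, W) = -6 + L (A(L, W) = L - 6 = -6 + L)
1/(-113*(A(-10, -9) + 4*0) - 7918) = 1/(-113*((-6 - 10) + 4*0) - 7918) = 1/(-113*(-16 + 0) - 7918) = 1/(-113*(-16) - 7918) = 1/(1808 - 7918) = 1/(-6110) = -1/6110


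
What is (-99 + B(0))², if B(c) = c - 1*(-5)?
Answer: 8836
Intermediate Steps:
B(c) = 5 + c (B(c) = c + 5 = 5 + c)
(-99 + B(0))² = (-99 + (5 + 0))² = (-99 + 5)² = (-94)² = 8836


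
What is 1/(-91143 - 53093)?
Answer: -1/144236 ≈ -6.9331e-6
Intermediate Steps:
1/(-91143 - 53093) = 1/(-144236) = -1/144236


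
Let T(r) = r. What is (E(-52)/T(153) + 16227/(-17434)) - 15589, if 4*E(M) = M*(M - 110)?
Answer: -4616432945/296378 ≈ -15576.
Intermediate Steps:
E(M) = M*(-110 + M)/4 (E(M) = (M*(M - 110))/4 = (M*(-110 + M))/4 = M*(-110 + M)/4)
(E(-52)/T(153) + 16227/(-17434)) - 15589 = (((¼)*(-52)*(-110 - 52))/153 + 16227/(-17434)) - 15589 = (((¼)*(-52)*(-162))*(1/153) + 16227*(-1/17434)) - 15589 = (2106*(1/153) - 16227/17434) - 15589 = (234/17 - 16227/17434) - 15589 = 3803697/296378 - 15589 = -4616432945/296378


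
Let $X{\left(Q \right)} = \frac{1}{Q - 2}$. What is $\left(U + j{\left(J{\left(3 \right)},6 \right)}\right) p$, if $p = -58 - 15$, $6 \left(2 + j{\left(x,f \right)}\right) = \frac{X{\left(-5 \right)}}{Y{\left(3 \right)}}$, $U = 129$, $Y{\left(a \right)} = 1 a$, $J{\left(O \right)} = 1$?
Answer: $- \frac{1168073}{126} \approx -9270.4$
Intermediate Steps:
$X{\left(Q \right)} = \frac{1}{-2 + Q}$
$Y{\left(a \right)} = a$
$j{\left(x,f \right)} = - \frac{253}{126}$ ($j{\left(x,f \right)} = -2 + \frac{\frac{1}{-2 - 5} \cdot \frac{1}{3}}{6} = -2 + \frac{\frac{1}{-7} \cdot \frac{1}{3}}{6} = -2 + \frac{\left(- \frac{1}{7}\right) \frac{1}{3}}{6} = -2 + \frac{1}{6} \left(- \frac{1}{21}\right) = -2 - \frac{1}{126} = - \frac{253}{126}$)
$p = -73$
$\left(U + j{\left(J{\left(3 \right)},6 \right)}\right) p = \left(129 - \frac{253}{126}\right) \left(-73\right) = \frac{16001}{126} \left(-73\right) = - \frac{1168073}{126}$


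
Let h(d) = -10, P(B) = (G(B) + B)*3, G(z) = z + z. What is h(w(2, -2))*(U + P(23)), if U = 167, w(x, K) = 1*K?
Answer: -3740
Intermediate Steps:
w(x, K) = K
G(z) = 2*z
P(B) = 9*B (P(B) = (2*B + B)*3 = (3*B)*3 = 9*B)
h(w(2, -2))*(U + P(23)) = -10*(167 + 9*23) = -10*(167 + 207) = -10*374 = -3740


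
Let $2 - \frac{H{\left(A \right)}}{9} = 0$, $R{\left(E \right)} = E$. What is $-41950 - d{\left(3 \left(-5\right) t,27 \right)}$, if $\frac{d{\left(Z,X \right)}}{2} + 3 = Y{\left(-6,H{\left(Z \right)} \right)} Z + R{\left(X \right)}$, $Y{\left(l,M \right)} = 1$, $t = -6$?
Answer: $-42178$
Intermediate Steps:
$H{\left(A \right)} = 18$ ($H{\left(A \right)} = 18 - 0 = 18 + 0 = 18$)
$d{\left(Z,X \right)} = -6 + 2 X + 2 Z$ ($d{\left(Z,X \right)} = -6 + 2 \left(1 Z + X\right) = -6 + 2 \left(Z + X\right) = -6 + 2 \left(X + Z\right) = -6 + \left(2 X + 2 Z\right) = -6 + 2 X + 2 Z$)
$-41950 - d{\left(3 \left(-5\right) t,27 \right)} = -41950 - \left(-6 + 2 \cdot 27 + 2 \cdot 3 \left(-5\right) \left(-6\right)\right) = -41950 - \left(-6 + 54 + 2 \left(\left(-15\right) \left(-6\right)\right)\right) = -41950 - \left(-6 + 54 + 2 \cdot 90\right) = -41950 - \left(-6 + 54 + 180\right) = -41950 - 228 = -42178$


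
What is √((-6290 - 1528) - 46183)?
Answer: I*√54001 ≈ 232.38*I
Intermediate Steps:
√((-6290 - 1528) - 46183) = √(-7818 - 46183) = √(-54001) = I*√54001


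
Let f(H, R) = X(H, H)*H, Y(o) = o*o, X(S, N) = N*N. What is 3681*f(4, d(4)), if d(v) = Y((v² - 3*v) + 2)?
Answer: 235584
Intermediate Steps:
X(S, N) = N²
Y(o) = o²
d(v) = (2 + v² - 3*v)² (d(v) = ((v² - 3*v) + 2)² = (2 + v² - 3*v)²)
f(H, R) = H³ (f(H, R) = H²*H = H³)
3681*f(4, d(4)) = 3681*4³ = 3681*64 = 235584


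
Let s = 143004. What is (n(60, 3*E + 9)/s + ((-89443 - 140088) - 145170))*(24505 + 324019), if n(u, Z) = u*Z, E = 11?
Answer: -1556268262518068/11917 ≈ -1.3059e+11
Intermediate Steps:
n(u, Z) = Z*u
(n(60, 3*E + 9)/s + ((-89443 - 140088) - 145170))*(24505 + 324019) = (((3*11 + 9)*60)/143004 + ((-89443 - 140088) - 145170))*(24505 + 324019) = (((33 + 9)*60)*(1/143004) + (-229531 - 145170))*348524 = ((42*60)*(1/143004) - 374701)*348524 = (2520*(1/143004) - 374701)*348524 = (210/11917 - 374701)*348524 = -4465311607/11917*348524 = -1556268262518068/11917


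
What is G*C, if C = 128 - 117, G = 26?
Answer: 286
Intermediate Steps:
C = 11
G*C = 26*11 = 286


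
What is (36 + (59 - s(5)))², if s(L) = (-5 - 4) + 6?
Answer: 9604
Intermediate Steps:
s(L) = -3 (s(L) = -9 + 6 = -3)
(36 + (59 - s(5)))² = (36 + (59 - 1*(-3)))² = (36 + (59 + 3))² = (36 + 62)² = 98² = 9604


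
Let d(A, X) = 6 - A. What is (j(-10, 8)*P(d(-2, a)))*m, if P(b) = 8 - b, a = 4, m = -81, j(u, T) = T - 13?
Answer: 0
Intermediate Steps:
j(u, T) = -13 + T
(j(-10, 8)*P(d(-2, a)))*m = ((-13 + 8)*(8 - (6 - 1*(-2))))*(-81) = -5*(8 - (6 + 2))*(-81) = -5*(8 - 1*8)*(-81) = -5*(8 - 8)*(-81) = -5*0*(-81) = 0*(-81) = 0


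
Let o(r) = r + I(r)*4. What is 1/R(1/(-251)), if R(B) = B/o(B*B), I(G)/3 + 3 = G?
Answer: 2268023/251 ≈ 9036.0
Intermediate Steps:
I(G) = -9 + 3*G
o(r) = -36 + 13*r (o(r) = r + (-9 + 3*r)*4 = r + (-36 + 12*r) = -36 + 13*r)
R(B) = B/(-36 + 13*B²) (R(B) = B/(-36 + 13*(B*B)) = B/(-36 + 13*B²))
1/R(1/(-251)) = 1/(1/((-251)*(-36 + 13*(1/(-251))²))) = 1/(-1/(251*(-36 + 13*(-1/251)²))) = 1/(-1/(251*(-36 + 13*(1/63001)))) = 1/(-1/(251*(-36 + 13/63001))) = 1/(-1/(251*(-2268023/63001))) = 1/(-1/251*(-63001/2268023)) = 1/(251/2268023) = 2268023/251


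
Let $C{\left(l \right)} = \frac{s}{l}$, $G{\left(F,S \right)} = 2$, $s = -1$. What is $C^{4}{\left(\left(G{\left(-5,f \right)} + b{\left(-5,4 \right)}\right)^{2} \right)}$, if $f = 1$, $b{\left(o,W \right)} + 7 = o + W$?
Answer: $\frac{1}{1679616} \approx 5.9537 \cdot 10^{-7}$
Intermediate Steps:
$b{\left(o,W \right)} = -7 + W + o$ ($b{\left(o,W \right)} = -7 + \left(o + W\right) = -7 + \left(W + o\right) = -7 + W + o$)
$C{\left(l \right)} = - \frac{1}{l}$
$C^{4}{\left(\left(G{\left(-5,f \right)} + b{\left(-5,4 \right)}\right)^{2} \right)} = \left(- \frac{1}{\left(2 - 8\right)^{2}}\right)^{4} = \left(- \frac{1}{\left(-6\right)^{2}}\right)^{4} = \left(- \frac{1}{36}\right)^{4} = \frac{1}{1679616}$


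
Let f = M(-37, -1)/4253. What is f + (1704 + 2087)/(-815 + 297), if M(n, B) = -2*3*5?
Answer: -16138663/2203054 ≈ -7.3256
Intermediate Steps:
M(n, B) = -30 (M(n, B) = -6*5 = -30)
f = -30/4253 ≈ -0.0070538
f + (1704 + 2087)/(-815 + 297) = -30/4253 + (1704 + 2087)/(-815 + 297) = -30/4253 + 3791/(-518) = -30/4253 + 3791*(-1/518) = -30/4253 - 3791/518 = -16138663/2203054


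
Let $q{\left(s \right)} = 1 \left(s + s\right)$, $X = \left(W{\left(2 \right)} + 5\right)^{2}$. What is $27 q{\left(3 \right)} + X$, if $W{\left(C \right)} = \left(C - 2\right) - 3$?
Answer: $166$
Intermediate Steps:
$W{\left(C \right)} = -5 + C$ ($W{\left(C \right)} = \left(-2 + C\right) - 3 = -5 + C$)
$X = 4$ ($X = \left(\left(-5 + 2\right) + 5\right)^{2} = \left(-3 + 5\right)^{2} = 2^{2} = 4$)
$q{\left(s \right)} = 2 s$ ($q{\left(s \right)} = 1 \cdot 2 s = 2 s$)
$27 q{\left(3 \right)} + X = 27 \cdot 2 \cdot 3 + 4 = 27 \cdot 6 + 4 = 162 + 4 = 166$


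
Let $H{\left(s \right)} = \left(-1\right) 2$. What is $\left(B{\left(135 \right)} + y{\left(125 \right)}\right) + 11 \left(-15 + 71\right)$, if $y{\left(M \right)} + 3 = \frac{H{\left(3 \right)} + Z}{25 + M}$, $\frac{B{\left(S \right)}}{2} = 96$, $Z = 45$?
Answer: $\frac{120793}{150} \approx 805.29$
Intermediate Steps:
$H{\left(s \right)} = -2$
$B{\left(S \right)} = 192$ ($B{\left(S \right)} = 2 \cdot 96 = 192$)
$y{\left(M \right)} = -3 + \frac{43}{25 + M}$ ($y{\left(M \right)} = -3 + \frac{-2 + 45}{25 + M} = -3 + \frac{43}{25 + M}$)
$\left(B{\left(135 \right)} + y{\left(125 \right)}\right) + 11 \left(-15 + 71\right) = \left(192 + \frac{-32 - 375}{25 + 125}\right) + 11 \left(-15 + 71\right) = \left(192 + \frac{-32 - 375}{150}\right) + 11 \cdot 56 = \left(192 + \frac{1}{150} \left(-407\right)\right) + 616 = \left(192 - \frac{407}{150}\right) + 616 = \frac{28393}{150} + 616 = \frac{120793}{150}$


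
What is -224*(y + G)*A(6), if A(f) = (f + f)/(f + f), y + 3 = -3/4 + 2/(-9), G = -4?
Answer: 16072/9 ≈ 1785.8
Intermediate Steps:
y = -143/36 (y = -3 + (-3/4 + 2/(-9)) = -3 + (-3*¼ + 2*(-⅑)) = -3 + (-¾ - 2/9) = -3 - 35/36 = -143/36 ≈ -3.9722)
A(f) = 1 (A(f) = (2*f)/((2*f)) = (2*f)*(1/(2*f)) = 1)
-224*(y + G)*A(6) = -224*(-143/36 - 4) = -(-16072)/9 = -224*(-287/36) = 16072/9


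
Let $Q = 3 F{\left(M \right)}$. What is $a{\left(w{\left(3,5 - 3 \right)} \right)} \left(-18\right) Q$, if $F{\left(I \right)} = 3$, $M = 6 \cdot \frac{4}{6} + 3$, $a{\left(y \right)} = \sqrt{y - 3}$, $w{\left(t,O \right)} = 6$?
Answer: $- 162 \sqrt{3} \approx -280.59$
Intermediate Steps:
$a{\left(y \right)} = \sqrt{-3 + y}$
$M = 7$ ($M = 6 \cdot 4 \cdot \frac{1}{6} + 3 = 6 \cdot \frac{2}{3} + 3 = 4 + 3 = 7$)
$Q = 9$ ($Q = 3 \cdot 3 = 9$)
$a{\left(w{\left(3,5 - 3 \right)} \right)} \left(-18\right) Q = \sqrt{-3 + 6} \left(-18\right) 9 = \sqrt{3} \left(-18\right) 9 = - 18 \sqrt{3} \cdot 9 = - 162 \sqrt{3}$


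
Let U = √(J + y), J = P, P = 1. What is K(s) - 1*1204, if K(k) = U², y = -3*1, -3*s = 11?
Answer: -1206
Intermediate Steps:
s = -11/3 (s = -⅓*11 = -11/3 ≈ -3.6667)
J = 1
y = -3
U = I*√2 (U = √(1 - 3) = √(-2) = I*√2 ≈ 1.4142*I)
K(k) = -2 (K(k) = (I*√2)² = -2)
K(s) - 1*1204 = -2 - 1*1204 = -2 - 1204 = -1206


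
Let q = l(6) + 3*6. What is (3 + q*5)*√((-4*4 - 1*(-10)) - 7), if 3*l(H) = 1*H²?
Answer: 153*I*√13 ≈ 551.65*I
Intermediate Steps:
l(H) = H²/3 (l(H) = (1*H²)/3 = H²/3)
q = 30 (q = (⅓)*6² + 3*6 = (⅓)*36 + 18 = 12 + 18 = 30)
(3 + q*5)*√((-4*4 - 1*(-10)) - 7) = (3 + 30*5)*√((-4*4 - 1*(-10)) - 7) = (3 + 150)*√((-16 + 10) - 7) = 153*√(-6 - 7) = 153*√(-13) = 153*(I*√13) = 153*I*√13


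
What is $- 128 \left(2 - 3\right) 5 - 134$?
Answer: $506$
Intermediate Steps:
$- 128 \left(2 - 3\right) 5 - 134 = - 128 \left(\left(-1\right) 5\right) - 134 = \left(-128\right) \left(-5\right) - 134 = 640 - 134 = 506$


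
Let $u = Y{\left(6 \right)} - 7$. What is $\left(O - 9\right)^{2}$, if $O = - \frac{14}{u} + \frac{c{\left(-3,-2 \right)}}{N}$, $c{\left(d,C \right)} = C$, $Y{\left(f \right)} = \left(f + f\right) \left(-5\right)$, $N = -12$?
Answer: $\frac{12020089}{161604} \approx 74.38$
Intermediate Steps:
$Y{\left(f \right)} = - 10 f$ ($Y{\left(f \right)} = 2 f \left(-5\right) = - 10 f$)
$u = -67$ ($u = \left(-10\right) 6 - 7 = -60 - 7 = -67$)
$O = \frac{151}{402}$ ($O = - \frac{14}{-67} - \frac{2}{-12} = \left(-14\right) \left(- \frac{1}{67}\right) - - \frac{1}{6} = \frac{14}{67} + \frac{1}{6} = \frac{151}{402} \approx 0.37562$)
$\left(O - 9\right)^{2} = \left(\frac{151}{402} - 9\right)^{2} = \left(- \frac{3467}{402}\right)^{2} = \frac{12020089}{161604}$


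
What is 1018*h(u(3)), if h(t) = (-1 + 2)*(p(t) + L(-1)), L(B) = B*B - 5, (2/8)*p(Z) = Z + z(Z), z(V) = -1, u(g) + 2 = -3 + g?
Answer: -16288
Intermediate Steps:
u(g) = -5 + g (u(g) = -2 + (-3 + g) = -5 + g)
p(Z) = -4 + 4*Z (p(Z) = 4*(Z - 1) = 4*(-1 + Z) = -4 + 4*Z)
L(B) = -5 + B² (L(B) = B² - 5 = -5 + B²)
h(t) = -8 + 4*t (h(t) = (-1 + 2)*((-4 + 4*t) + (-5 + (-1)²)) = 1*((-4 + 4*t) + (-5 + 1)) = 1*((-4 + 4*t) - 4) = 1*(-8 + 4*t) = -8 + 4*t)
1018*h(u(3)) = 1018*(-8 + 4*(-5 + 3)) = 1018*(-8 + 4*(-2)) = 1018*(-8 - 8) = 1018*(-16) = -16288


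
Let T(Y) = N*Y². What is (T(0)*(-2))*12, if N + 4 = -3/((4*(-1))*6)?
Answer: 0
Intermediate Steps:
N = -31/8 (N = -4 - 3/((4*(-1))*6) = -4 - 3/((-4*6)) = -4 - 3/(-24) = -4 - 3*(-1/24) = -4 + ⅛ = -31/8 ≈ -3.8750)
T(Y) = -31*Y²/8
(T(0)*(-2))*12 = (-31/8*0²*(-2))*12 = (-31/8*0*(-2))*12 = (0*(-2))*12 = 0*12 = 0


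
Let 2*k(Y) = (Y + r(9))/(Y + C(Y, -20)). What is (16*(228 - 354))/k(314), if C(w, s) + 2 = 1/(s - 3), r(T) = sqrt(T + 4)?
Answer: -3027964800/755803 + 9643200*sqrt(13)/755803 ≈ -3960.3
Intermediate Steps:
r(T) = sqrt(4 + T)
C(w, s) = -2 + 1/(-3 + s) (C(w, s) = -2 + 1/(s - 3) = -2 + 1/(-3 + s))
k(Y) = (Y + sqrt(13))/(2*(-47/23 + Y)) (k(Y) = ((Y + sqrt(4 + 9))/(Y + (7 - 2*(-20))/(-3 - 20)))/2 = ((Y + sqrt(13))/(Y + (7 + 40)/(-23)))/2 = ((Y + sqrt(13))/(Y - 1/23*47))/2 = ((Y + sqrt(13))/(Y - 47/23))/2 = ((Y + sqrt(13))/(-47/23 + Y))/2 = (Y + sqrt(13))/(2*(-47/23 + Y)))
(16*(228 - 354))/k(314) = (16*(228 - 354))/((23*(314 + sqrt(13))/(2*(-47 + 23*314)))) = (16*(-126))/((23*(314 + sqrt(13))/(2*(-47 + 7222)))) = -2016*14350/(23*(314 + sqrt(13))) = -2016/(3611/7175 + 23*sqrt(13)/14350)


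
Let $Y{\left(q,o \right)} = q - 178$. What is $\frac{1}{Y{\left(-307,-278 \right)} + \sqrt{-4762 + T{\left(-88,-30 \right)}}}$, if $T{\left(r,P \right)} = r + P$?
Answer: $- \frac{97}{48021} - \frac{4 i \sqrt{305}}{240105} \approx -0.0020199 - 0.00029094 i$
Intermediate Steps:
$Y{\left(q,o \right)} = -178 + q$
$T{\left(r,P \right)} = P + r$
$\frac{1}{Y{\left(-307,-278 \right)} + \sqrt{-4762 + T{\left(-88,-30 \right)}}} = \frac{1}{\left(-178 - 307\right) + \sqrt{-4762 - 118}} = \frac{1}{-485 + \sqrt{-4762 - 118}} = \frac{1}{-485 + \sqrt{-4880}} = \frac{1}{-485 + 4 i \sqrt{305}}$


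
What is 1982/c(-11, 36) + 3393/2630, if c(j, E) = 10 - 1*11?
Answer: -5209267/2630 ≈ -1980.7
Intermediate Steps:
c(j, E) = -1 (c(j, E) = 10 - 11 = -1)
1982/c(-11, 36) + 3393/2630 = 1982/(-1) + 3393/2630 = 1982*(-1) + 3393*(1/2630) = -1982 + 3393/2630 = -5209267/2630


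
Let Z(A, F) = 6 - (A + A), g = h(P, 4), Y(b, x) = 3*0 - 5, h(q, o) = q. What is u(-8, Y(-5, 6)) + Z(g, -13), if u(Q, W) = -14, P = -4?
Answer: 0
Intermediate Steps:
Y(b, x) = -5 (Y(b, x) = 0 - 5 = -5)
g = -4
Z(A, F) = 6 - 2*A
u(-8, Y(-5, 6)) + Z(g, -13) = -14 + (6 - 2*(-4)) = -14 + (6 + 8) = -14 + 14 = 0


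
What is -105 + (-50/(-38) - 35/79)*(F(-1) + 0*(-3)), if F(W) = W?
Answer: -158915/1501 ≈ -105.87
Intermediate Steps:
-105 + (-50/(-38) - 35/79)*(F(-1) + 0*(-3)) = -105 + (-50/(-38) - 35/79)*(-1 + 0*(-3)) = -105 + (-50*(-1/38) - 35*1/79)*(-1 + 0) = -105 + (25/19 - 35/79)*(-1) = -105 + (1310/1501)*(-1) = -105 - 1310/1501 = -158915/1501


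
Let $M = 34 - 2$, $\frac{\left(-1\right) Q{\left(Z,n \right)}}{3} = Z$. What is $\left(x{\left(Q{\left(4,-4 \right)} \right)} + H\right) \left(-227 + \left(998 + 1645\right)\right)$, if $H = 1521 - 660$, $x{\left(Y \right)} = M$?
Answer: $2157488$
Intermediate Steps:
$Q{\left(Z,n \right)} = - 3 Z$
$M = 32$ ($M = 34 - 2 = 32$)
$x{\left(Y \right)} = 32$
$H = 861$ ($H = 1521 - 660 = 861$)
$\left(x{\left(Q{\left(4,-4 \right)} \right)} + H\right) \left(-227 + \left(998 + 1645\right)\right) = \left(32 + 861\right) \left(-227 + \left(998 + 1645\right)\right) = 893 \left(-227 + 2643\right) = 893 \cdot 2416 = 2157488$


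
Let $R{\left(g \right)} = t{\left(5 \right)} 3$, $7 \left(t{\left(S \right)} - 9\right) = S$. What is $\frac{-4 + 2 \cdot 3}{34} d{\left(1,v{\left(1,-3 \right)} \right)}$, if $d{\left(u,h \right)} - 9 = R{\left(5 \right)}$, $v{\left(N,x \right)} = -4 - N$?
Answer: $\frac{267}{119} \approx 2.2437$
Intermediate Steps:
$t{\left(S \right)} = 9 + \frac{S}{7}$
$R{\left(g \right)} = \frac{204}{7}$ ($R{\left(g \right)} = \left(9 + \frac{1}{7} \cdot 5\right) 3 = \left(9 + \frac{5}{7}\right) 3 = \frac{68}{7} \cdot 3 = \frac{204}{7}$)
$d{\left(u,h \right)} = \frac{267}{7}$ ($d{\left(u,h \right)} = 9 + \frac{204}{7} = \frac{267}{7}$)
$\frac{-4 + 2 \cdot 3}{34} d{\left(1,v{\left(1,-3 \right)} \right)} = \frac{-4 + 2 \cdot 3}{34} \cdot \frac{267}{7} = \left(-4 + 6\right) \frac{1}{34} \cdot \frac{267}{7} = 2 \cdot \frac{1}{34} \cdot \frac{267}{7} = \frac{1}{17} \cdot \frac{267}{7} = \frac{267}{119}$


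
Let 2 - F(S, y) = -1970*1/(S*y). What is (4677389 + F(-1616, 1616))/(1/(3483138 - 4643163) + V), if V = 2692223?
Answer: 7084737142818946575/4077848588651567872 ≈ 1.7374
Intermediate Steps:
F(S, y) = 2 + 1970/(S*y) (F(S, y) = 2 - (-1970)/(y*S) = 2 - (-1970)/(S*y) = 2 + 1970/(S*y))
(4677389 + F(-1616, 1616))/(1/(3483138 - 4643163) + V) = (4677389 + (2 + 1970/(-1616*1616)))/(1/(3483138 - 4643163) + 2692223) = (4677389 + (2 + 1970*(-1/1616)*(1/1616)))/(1/(-1160025) + 2692223) = (4677389 + (2 - 985/1305728))/(-1/1160025 + 2692223) = (4677389 + 2610471/1305728)/(3123045985574/1160025) = (6107400394663/1305728)*(1160025/3123045985574) = 7084737142818946575/4077848588651567872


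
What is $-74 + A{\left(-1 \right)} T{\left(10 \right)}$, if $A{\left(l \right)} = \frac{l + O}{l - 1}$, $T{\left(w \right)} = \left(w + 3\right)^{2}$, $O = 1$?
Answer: $-74$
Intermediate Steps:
$T{\left(w \right)} = \left(3 + w\right)^{2}$
$A{\left(l \right)} = \frac{1 + l}{-1 + l}$ ($A{\left(l \right)} = \frac{l + 1}{l - 1} = \frac{1 + l}{-1 + l}$)
$-74 + A{\left(-1 \right)} T{\left(10 \right)} = -74 + \frac{1 - 1}{-1 - 1} \left(3 + 10\right)^{2} = -74 + \frac{1}{-2} \cdot 0 \cdot 13^{2} = -74 + \left(- \frac{1}{2}\right) 0 \cdot 169 = -74 + 0 \cdot 169 = -74 + 0 = -74$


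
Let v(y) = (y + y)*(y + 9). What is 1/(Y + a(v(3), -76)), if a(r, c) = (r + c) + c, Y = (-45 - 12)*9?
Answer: -1/593 ≈ -0.0016863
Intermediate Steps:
v(y) = 2*y*(9 + y) (v(y) = (2*y)*(9 + y) = 2*y*(9 + y))
Y = -513 (Y = -57*9 = -513)
a(r, c) = r + 2*c (a(r, c) = (c + r) + c = r + 2*c)
1/(Y + a(v(3), -76)) = 1/(-513 + (2*3*(9 + 3) + 2*(-76))) = 1/(-513 + (2*3*12 - 152)) = 1/(-513 + (72 - 152)) = 1/(-513 - 80) = 1/(-593) = -1/593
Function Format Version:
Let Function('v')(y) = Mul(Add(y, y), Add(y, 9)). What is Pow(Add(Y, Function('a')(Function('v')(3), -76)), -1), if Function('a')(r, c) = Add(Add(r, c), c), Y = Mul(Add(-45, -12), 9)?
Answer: Rational(-1, 593) ≈ -0.0016863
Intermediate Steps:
Function('v')(y) = Mul(2, y, Add(9, y)) (Function('v')(y) = Mul(Mul(2, y), Add(9, y)) = Mul(2, y, Add(9, y)))
Y = -513 (Y = Mul(-57, 9) = -513)
Function('a')(r, c) = Add(r, Mul(2, c)) (Function('a')(r, c) = Add(Add(c, r), c) = Add(r, Mul(2, c)))
Pow(Add(Y, Function('a')(Function('v')(3), -76)), -1) = Pow(Add(-513, Add(Mul(2, 3, Add(9, 3)), Mul(2, -76))), -1) = Pow(Add(-513, Add(Mul(2, 3, 12), -152)), -1) = Pow(Add(-513, Add(72, -152)), -1) = Pow(Add(-513, -80), -1) = Pow(-593, -1) = Rational(-1, 593)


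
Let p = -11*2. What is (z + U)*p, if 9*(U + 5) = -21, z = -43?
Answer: 3322/3 ≈ 1107.3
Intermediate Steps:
U = -22/3 (U = -5 + (⅑)*(-21) = -5 - 7/3 = -22/3 ≈ -7.3333)
p = -22
(z + U)*p = (-43 - 22/3)*(-22) = -151/3*(-22) = 3322/3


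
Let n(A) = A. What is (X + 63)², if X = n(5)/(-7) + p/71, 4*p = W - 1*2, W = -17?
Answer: 15299463481/3952144 ≈ 3871.2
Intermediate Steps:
p = -19/4 (p = (-17 - 1*2)/4 = (-17 - 2)/4 = (¼)*(-19) = -19/4 ≈ -4.7500)
X = -1553/1988 (X = 5/(-7) - 19/4/71 = 5*(-⅐) - 19/4*1/71 = -5/7 - 19/284 = -1553/1988 ≈ -0.78119)
(X + 63)² = (-1553/1988 + 63)² = (123691/1988)² = 15299463481/3952144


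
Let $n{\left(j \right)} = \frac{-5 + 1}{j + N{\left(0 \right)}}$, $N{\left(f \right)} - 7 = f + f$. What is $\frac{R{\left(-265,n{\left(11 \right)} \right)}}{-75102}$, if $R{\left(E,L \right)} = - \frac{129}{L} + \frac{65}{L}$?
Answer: $- \frac{48}{12517} \approx -0.0038348$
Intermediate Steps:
$N{\left(f \right)} = 7 + 2 f$ ($N{\left(f \right)} = 7 + \left(f + f\right) = 7 + 2 f$)
$n{\left(j \right)} = - \frac{4}{7 + j}$ ($n{\left(j \right)} = \frac{-5 + 1}{j + \left(7 + 2 \cdot 0\right)} = - \frac{4}{j + \left(7 + 0\right)} = - \frac{4}{j + 7} = - \frac{4}{7 + j}$)
$R{\left(E,L \right)} = - \frac{64}{L}$
$\frac{R{\left(-265,n{\left(11 \right)} \right)}}{-75102} = \frac{\left(-64\right) \frac{1}{\left(-4\right) \frac{1}{7 + 11}}}{-75102} = - \frac{64}{\left(-4\right) \frac{1}{18}} \left(- \frac{1}{75102}\right) = - \frac{64}{- \frac{2}{9}} \left(- \frac{1}{75102}\right) = \left(-64\right) \left(- \frac{9}{2}\right) \left(- \frac{1}{75102}\right) = 288 \left(- \frac{1}{75102}\right) = - \frac{48}{12517}$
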